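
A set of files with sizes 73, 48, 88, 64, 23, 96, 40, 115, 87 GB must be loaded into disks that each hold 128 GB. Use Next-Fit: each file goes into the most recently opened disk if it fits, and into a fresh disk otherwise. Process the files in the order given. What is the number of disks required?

7

Put 73 GB in disk 1; 55 GB remain.
Put 48 GB in disk 1; 7 GB remain.
Put 88 GB in disk 2; 40 GB remain.
Put 64 GB in disk 3; 64 GB remain.
Put 23 GB in disk 3; 41 GB remain.
Put 96 GB in disk 4; 32 GB remain.
Put 40 GB in disk 5; 88 GB remain.
Put 115 GB in disk 6; 13 GB remain.
Put 87 GB in disk 7; 41 GB remain.
Final disks: [73,48] [88] [64,23] [96] [40] [115] [87].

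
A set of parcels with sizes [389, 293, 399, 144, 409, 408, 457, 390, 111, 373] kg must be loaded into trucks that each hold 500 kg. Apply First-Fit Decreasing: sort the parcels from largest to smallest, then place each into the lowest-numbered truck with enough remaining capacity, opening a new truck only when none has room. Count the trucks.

Sorted descending: 457, 409, 408, 399, 390, 389, 373, 293, 144, 111.
457 kg → truck 1 (remaining 43 kg)
409 kg → truck 2 (remaining 91 kg)
408 kg → truck 3 (remaining 92 kg)
399 kg → truck 4 (remaining 101 kg)
390 kg → truck 5 (remaining 110 kg)
389 kg → truck 6 (remaining 111 kg)
373 kg → truck 7 (remaining 127 kg)
293 kg → truck 8 (remaining 207 kg)
144 kg → truck 8 (remaining 63 kg)
111 kg → truck 6 (remaining 0 kg)

8 trucks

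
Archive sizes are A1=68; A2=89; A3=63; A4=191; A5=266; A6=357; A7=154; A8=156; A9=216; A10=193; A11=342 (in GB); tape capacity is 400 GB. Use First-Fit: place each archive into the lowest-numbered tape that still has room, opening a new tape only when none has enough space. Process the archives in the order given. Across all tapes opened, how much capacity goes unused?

Put A1 (68 GB) in tape 1; 332 GB remain.
Put A2 (89 GB) in tape 1; 243 GB remain.
Put A3 (63 GB) in tape 1; 180 GB remain.
Put A4 (191 GB) in tape 2; 209 GB remain.
Put A5 (266 GB) in tape 3; 134 GB remain.
Put A6 (357 GB) in tape 4; 43 GB remain.
Put A7 (154 GB) in tape 1; 26 GB remain.
Put A8 (156 GB) in tape 2; 53 GB remain.
Put A9 (216 GB) in tape 5; 184 GB remain.
Put A10 (193 GB) in tape 6; 207 GB remain.
Put A11 (342 GB) in tape 7; 58 GB remain.
7 tapes × 400 GB = 2800 GB; used 2095 GB; unused 705 GB.

705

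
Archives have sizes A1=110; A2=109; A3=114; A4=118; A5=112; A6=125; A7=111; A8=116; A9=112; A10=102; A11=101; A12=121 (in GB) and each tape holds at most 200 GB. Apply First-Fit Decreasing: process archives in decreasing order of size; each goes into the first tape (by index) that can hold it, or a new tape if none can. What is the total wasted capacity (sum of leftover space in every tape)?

Sorted descending: 125, 121, 118, 116, 114, 112, 112, 111, 110, 109, 102, 101.
125 GB → tape 1 (remaining 75 GB)
121 GB → tape 2 (remaining 79 GB)
118 GB → tape 3 (remaining 82 GB)
116 GB → tape 4 (remaining 84 GB)
114 GB → tape 5 (remaining 86 GB)
112 GB → tape 6 (remaining 88 GB)
112 GB → tape 7 (remaining 88 GB)
111 GB → tape 8 (remaining 89 GB)
110 GB → tape 9 (remaining 90 GB)
109 GB → tape 10 (remaining 91 GB)
102 GB → tape 11 (remaining 98 GB)
101 GB → tape 12 (remaining 99 GB)
12 tapes × 200 GB = 2400 GB; used 1351 GB; unused 1049 GB.

1049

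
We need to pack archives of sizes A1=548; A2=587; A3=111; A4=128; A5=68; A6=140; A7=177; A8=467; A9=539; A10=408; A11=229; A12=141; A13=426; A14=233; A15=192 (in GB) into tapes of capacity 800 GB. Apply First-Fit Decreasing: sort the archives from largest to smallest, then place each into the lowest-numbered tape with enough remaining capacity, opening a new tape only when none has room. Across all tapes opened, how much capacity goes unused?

Sorted descending: 587, 548, 539, 467, 426, 408, 233, 229, 192, 177, 141, 140, 128, 111, 68.
587 GB → tape 1 (remaining 213 GB)
548 GB → tape 2 (remaining 252 GB)
539 GB → tape 3 (remaining 261 GB)
467 GB → tape 4 (remaining 333 GB)
426 GB → tape 5 (remaining 374 GB)
408 GB → tape 6 (remaining 392 GB)
233 GB → tape 2 (remaining 19 GB)
229 GB → tape 3 (remaining 32 GB)
192 GB → tape 1 (remaining 21 GB)
177 GB → tape 4 (remaining 156 GB)
141 GB → tape 4 (remaining 15 GB)
140 GB → tape 5 (remaining 234 GB)
128 GB → tape 5 (remaining 106 GB)
111 GB → tape 6 (remaining 281 GB)
68 GB → tape 5 (remaining 38 GB)
6 tapes × 800 GB = 4800 GB; used 4394 GB; unused 406 GB.

406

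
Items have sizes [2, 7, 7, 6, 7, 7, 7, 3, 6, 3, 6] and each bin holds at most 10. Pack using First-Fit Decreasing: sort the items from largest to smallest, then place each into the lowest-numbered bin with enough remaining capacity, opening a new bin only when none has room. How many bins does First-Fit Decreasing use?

8

Sorted descending: 7, 7, 7, 7, 7, 6, 6, 6, 3, 3, 2.
7 → bin 1 (remaining 3)
7 → bin 2 (remaining 3)
7 → bin 3 (remaining 3)
7 → bin 4 (remaining 3)
7 → bin 5 (remaining 3)
6 → bin 6 (remaining 4)
6 → bin 7 (remaining 4)
6 → bin 8 (remaining 4)
3 → bin 1 (remaining 0)
3 → bin 2 (remaining 0)
2 → bin 3 (remaining 1)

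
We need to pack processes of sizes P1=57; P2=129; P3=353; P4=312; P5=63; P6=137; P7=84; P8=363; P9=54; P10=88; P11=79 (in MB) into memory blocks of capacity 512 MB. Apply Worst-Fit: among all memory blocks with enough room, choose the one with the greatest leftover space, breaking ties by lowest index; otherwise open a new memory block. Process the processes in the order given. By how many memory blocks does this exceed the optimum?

Worst-Fit: [57,129,312] [353,63] [137,84,54,88,79] [363] → 4 memory blocks.
Total size 1719 MB; any packing needs at least ⌈1719/512⌉ = 4 memory blocks.
So 4 is already optimal.

0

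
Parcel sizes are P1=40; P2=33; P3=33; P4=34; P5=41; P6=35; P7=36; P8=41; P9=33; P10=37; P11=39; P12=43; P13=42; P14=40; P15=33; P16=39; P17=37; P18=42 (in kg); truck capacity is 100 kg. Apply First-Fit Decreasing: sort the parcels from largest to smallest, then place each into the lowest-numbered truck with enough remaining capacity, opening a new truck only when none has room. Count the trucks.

9

Sorted descending: 43, 42, 42, 41, 41, 40, 40, 39, 39, 37, 37, 36, 35, 34, 33, 33, 33, 33.
truck 1: place 43 kg, 57 kg left
truck 1: place 42 kg, 15 kg left
truck 2: place 42 kg, 58 kg left
truck 2: place 41 kg, 17 kg left
truck 3: place 41 kg, 59 kg left
truck 3: place 40 kg, 19 kg left
truck 4: place 40 kg, 60 kg left
truck 4: place 39 kg, 21 kg left
truck 5: place 39 kg, 61 kg left
truck 5: place 37 kg, 24 kg left
truck 6: place 37 kg, 63 kg left
truck 6: place 36 kg, 27 kg left
truck 7: place 35 kg, 65 kg left
truck 7: place 34 kg, 31 kg left
truck 8: place 33 kg, 67 kg left
truck 8: place 33 kg, 34 kg left
truck 8: place 33 kg, 1 kg left
truck 9: place 33 kg, 67 kg left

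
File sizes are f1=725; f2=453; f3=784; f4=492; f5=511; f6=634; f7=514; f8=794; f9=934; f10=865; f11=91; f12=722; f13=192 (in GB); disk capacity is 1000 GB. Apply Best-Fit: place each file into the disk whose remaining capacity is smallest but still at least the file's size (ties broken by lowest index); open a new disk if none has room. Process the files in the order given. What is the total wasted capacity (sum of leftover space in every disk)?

2289

f1 (725 GB) → disk 1 (remaining 275 GB)
f2 (453 GB) → disk 2 (remaining 547 GB)
f3 (784 GB) → disk 3 (remaining 216 GB)
f4 (492 GB) → disk 2 (remaining 55 GB)
f5 (511 GB) → disk 4 (remaining 489 GB)
f6 (634 GB) → disk 5 (remaining 366 GB)
f7 (514 GB) → disk 6 (remaining 486 GB)
f8 (794 GB) → disk 7 (remaining 206 GB)
f9 (934 GB) → disk 8 (remaining 66 GB)
f10 (865 GB) → disk 9 (remaining 135 GB)
f11 (91 GB) → disk 9 (remaining 44 GB)
f12 (722 GB) → disk 10 (remaining 278 GB)
f13 (192 GB) → disk 7 (remaining 14 GB)
10 disks × 1000 GB = 10000 GB; used 7711 GB; unused 2289 GB.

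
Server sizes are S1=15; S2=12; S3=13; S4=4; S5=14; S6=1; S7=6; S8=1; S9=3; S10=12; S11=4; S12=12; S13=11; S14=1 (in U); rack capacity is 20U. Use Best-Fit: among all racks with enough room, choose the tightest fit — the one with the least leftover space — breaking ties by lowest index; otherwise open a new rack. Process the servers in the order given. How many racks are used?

7 racks

S1 (15U) → rack 1 (remaining 5U)
S2 (12U) → rack 2 (remaining 8U)
S3 (13U) → rack 3 (remaining 7U)
S4 (4U) → rack 1 (remaining 1U)
S5 (14U) → rack 4 (remaining 6U)
S6 (1U) → rack 1 (remaining 0U)
S7 (6U) → rack 4 (remaining 0U)
S8 (1U) → rack 3 (remaining 6U)
S9 (3U) → rack 3 (remaining 3U)
S10 (12U) → rack 5 (remaining 8U)
S11 (4U) → rack 2 (remaining 4U)
S12 (12U) → rack 6 (remaining 8U)
S13 (11U) → rack 7 (remaining 9U)
S14 (1U) → rack 3 (remaining 2U)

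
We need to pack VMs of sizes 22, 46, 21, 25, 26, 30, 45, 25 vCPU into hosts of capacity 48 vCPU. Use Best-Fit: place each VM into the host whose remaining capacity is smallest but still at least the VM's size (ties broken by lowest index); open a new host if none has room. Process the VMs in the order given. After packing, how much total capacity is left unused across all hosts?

Put 22 vCPU in host 1; 26 vCPU remain.
Put 46 vCPU in host 2; 2 vCPU remain.
Put 21 vCPU in host 1; 5 vCPU remain.
Put 25 vCPU in host 3; 23 vCPU remain.
Put 26 vCPU in host 4; 22 vCPU remain.
Put 30 vCPU in host 5; 18 vCPU remain.
Put 45 vCPU in host 6; 3 vCPU remain.
Put 25 vCPU in host 7; 23 vCPU remain.
7 hosts × 48 vCPU = 336 vCPU; used 240 vCPU; unused 96 vCPU.

96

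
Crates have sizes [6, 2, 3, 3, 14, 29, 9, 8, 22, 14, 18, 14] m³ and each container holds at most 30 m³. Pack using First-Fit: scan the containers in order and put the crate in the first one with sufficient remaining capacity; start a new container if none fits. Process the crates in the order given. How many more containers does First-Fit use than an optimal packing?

1

First-Fit: [6,2,3,3,14] [29] [9,8] [22] [14,14] [18] → 6 containers.
Total size 142 m³; any packing needs at least ⌈142/30⌉ = 5 containers.
An optimal packing achieves that bound: [29] [22,8] [18,9,3] [14,14,2] [14,6,3] → 5 containers.
Excess: 6 − 5 = 1.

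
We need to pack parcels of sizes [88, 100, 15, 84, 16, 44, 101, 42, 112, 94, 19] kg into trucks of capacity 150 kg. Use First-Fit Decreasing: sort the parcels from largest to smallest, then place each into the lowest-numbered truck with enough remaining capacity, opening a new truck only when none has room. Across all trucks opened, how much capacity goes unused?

Sorted descending: 112, 101, 100, 94, 88, 84, 44, 42, 19, 16, 15.
truck 1: place 112 kg, 38 kg left
truck 2: place 101 kg, 49 kg left
truck 3: place 100 kg, 50 kg left
truck 4: place 94 kg, 56 kg left
truck 5: place 88 kg, 62 kg left
truck 6: place 84 kg, 66 kg left
truck 2: place 44 kg, 5 kg left
truck 3: place 42 kg, 8 kg left
truck 1: place 19 kg, 19 kg left
truck 1: place 16 kg, 3 kg left
truck 4: place 15 kg, 41 kg left
6 trucks × 150 kg = 900 kg; used 715 kg; unused 185 kg.

185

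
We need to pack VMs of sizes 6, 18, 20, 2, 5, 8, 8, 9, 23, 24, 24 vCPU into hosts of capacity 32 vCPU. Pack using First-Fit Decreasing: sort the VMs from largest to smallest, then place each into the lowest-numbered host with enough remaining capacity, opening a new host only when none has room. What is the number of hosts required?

Sorted descending: 24, 24, 23, 20, 18, 9, 8, 8, 6, 5, 2.
Put 24 vCPU in host 1; 8 vCPU remain.
Put 24 vCPU in host 2; 8 vCPU remain.
Put 23 vCPU in host 3; 9 vCPU remain.
Put 20 vCPU in host 4; 12 vCPU remain.
Put 18 vCPU in host 5; 14 vCPU remain.
Put 9 vCPU in host 3; 0 vCPU remain.
Put 8 vCPU in host 1; 0 vCPU remain.
Put 8 vCPU in host 2; 0 vCPU remain.
Put 6 vCPU in host 4; 6 vCPU remain.
Put 5 vCPU in host 4; 1 vCPU remain.
Put 2 vCPU in host 5; 12 vCPU remain.
Final hosts: [24,8] [24,8] [23,9] [20,6,5] [18,2].

5 hosts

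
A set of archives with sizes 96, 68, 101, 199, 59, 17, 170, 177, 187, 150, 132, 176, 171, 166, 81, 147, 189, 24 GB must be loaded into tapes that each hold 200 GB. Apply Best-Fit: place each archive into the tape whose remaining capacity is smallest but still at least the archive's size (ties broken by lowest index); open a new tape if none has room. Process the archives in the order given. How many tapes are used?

14 tapes

96 GB → tape 1 (remaining 104 GB)
68 GB → tape 1 (remaining 36 GB)
101 GB → tape 2 (remaining 99 GB)
199 GB → tape 3 (remaining 1 GB)
59 GB → tape 2 (remaining 40 GB)
17 GB → tape 1 (remaining 19 GB)
170 GB → tape 4 (remaining 30 GB)
177 GB → tape 5 (remaining 23 GB)
187 GB → tape 6 (remaining 13 GB)
150 GB → tape 7 (remaining 50 GB)
132 GB → tape 8 (remaining 68 GB)
176 GB → tape 9 (remaining 24 GB)
171 GB → tape 10 (remaining 29 GB)
166 GB → tape 11 (remaining 34 GB)
81 GB → tape 12 (remaining 119 GB)
147 GB → tape 13 (remaining 53 GB)
189 GB → tape 14 (remaining 11 GB)
24 GB → tape 9 (remaining 0 GB)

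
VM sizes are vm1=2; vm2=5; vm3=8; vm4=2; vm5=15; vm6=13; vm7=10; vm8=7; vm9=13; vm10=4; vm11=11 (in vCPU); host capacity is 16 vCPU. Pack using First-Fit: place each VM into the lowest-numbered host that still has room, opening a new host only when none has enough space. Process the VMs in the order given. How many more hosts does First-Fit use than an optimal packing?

1

First-Fit: [2,5,8] [2,13] [15] [10,4] [7] [13] [11] → 7 hosts.
Total size 90 vCPU; any packing needs at least ⌈90/16⌉ = 6 hosts.
An optimal packing achieves that bound: [15] [13,2] [13,2] [11,5] [10,4] [8,7] → 6 hosts.
Excess: 7 − 6 = 1.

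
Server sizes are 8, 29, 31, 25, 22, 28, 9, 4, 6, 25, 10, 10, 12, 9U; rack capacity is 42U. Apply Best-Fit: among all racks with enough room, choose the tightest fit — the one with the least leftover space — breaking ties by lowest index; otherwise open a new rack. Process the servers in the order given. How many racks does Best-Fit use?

rack 1: place 8U, 34U left
rack 1: place 29U, 5U left
rack 2: place 31U, 11U left
rack 3: place 25U, 17U left
rack 4: place 22U, 20U left
rack 5: place 28U, 14U left
rack 2: place 9U, 2U left
rack 1: place 4U, 1U left
rack 5: place 6U, 8U left
rack 6: place 25U, 17U left
rack 3: place 10U, 7U left
rack 6: place 10U, 7U left
rack 4: place 12U, 8U left
rack 7: place 9U, 33U left
Final racks: [8,29,4] [31,9] [25,10] [22,12] [28,6] [25,10] [9].

7 racks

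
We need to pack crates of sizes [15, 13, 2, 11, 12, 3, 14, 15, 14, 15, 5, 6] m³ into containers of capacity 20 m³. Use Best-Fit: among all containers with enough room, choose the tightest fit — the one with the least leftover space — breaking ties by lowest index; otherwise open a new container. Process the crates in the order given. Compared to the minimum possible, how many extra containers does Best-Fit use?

Best-Fit: [15,2,3] [13] [11] [12] [14,6] [15,5] [14] [15] → 8 containers.
8 crates exceed 10 m³ (half the capacity), and no two of those can share a container, so at least 8 containers are needed.
So 8 is already optimal.

0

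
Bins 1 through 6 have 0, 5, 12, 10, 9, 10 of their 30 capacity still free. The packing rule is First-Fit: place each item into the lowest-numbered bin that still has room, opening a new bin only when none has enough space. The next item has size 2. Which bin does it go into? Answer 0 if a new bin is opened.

2

Bins with room: bin 2 (5), bin 3 (12), bin 4 (10), bin 5 (9), bin 6 (10).
The first with room is bin 2.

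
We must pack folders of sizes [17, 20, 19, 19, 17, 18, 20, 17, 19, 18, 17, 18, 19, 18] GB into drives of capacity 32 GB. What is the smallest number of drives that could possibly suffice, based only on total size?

8

Total size = 17 + 20 + 19 + 19 + 17 + 18 + 20 + 17 + 19 + 18 + 17 + 18 + 19 + 18 = 256 GB.
⌈256 / 32⌉ = 8.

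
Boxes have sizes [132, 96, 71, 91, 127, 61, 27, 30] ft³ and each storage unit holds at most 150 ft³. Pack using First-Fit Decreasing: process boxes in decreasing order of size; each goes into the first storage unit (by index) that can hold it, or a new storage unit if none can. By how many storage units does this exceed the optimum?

0

First-Fit Decreasing: [132] [127] [96,30] [91,27] [71,61] → 5 storage units.
Total size 635 ft³; any packing needs at least ⌈635/150⌉ = 5 storage units.
So 5 is already optimal.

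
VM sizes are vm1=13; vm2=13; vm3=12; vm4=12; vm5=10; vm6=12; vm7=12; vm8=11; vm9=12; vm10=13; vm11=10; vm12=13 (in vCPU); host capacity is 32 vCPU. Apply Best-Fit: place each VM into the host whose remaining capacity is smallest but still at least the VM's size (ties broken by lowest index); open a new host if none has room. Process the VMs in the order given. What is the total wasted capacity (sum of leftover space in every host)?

49

vm1 (13 vCPU) → host 1 (remaining 19 vCPU)
vm2 (13 vCPU) → host 1 (remaining 6 vCPU)
vm3 (12 vCPU) → host 2 (remaining 20 vCPU)
vm4 (12 vCPU) → host 2 (remaining 8 vCPU)
vm5 (10 vCPU) → host 3 (remaining 22 vCPU)
vm6 (12 vCPU) → host 3 (remaining 10 vCPU)
vm7 (12 vCPU) → host 4 (remaining 20 vCPU)
vm8 (11 vCPU) → host 4 (remaining 9 vCPU)
vm9 (12 vCPU) → host 5 (remaining 20 vCPU)
vm10 (13 vCPU) → host 5 (remaining 7 vCPU)
vm11 (10 vCPU) → host 3 (remaining 0 vCPU)
vm12 (13 vCPU) → host 6 (remaining 19 vCPU)
6 hosts × 32 vCPU = 192 vCPU; used 143 vCPU; unused 49 vCPU.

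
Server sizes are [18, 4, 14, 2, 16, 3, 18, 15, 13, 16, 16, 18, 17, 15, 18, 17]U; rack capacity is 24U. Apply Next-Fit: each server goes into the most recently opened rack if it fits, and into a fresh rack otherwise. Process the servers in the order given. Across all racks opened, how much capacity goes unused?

rack 1: place 18U, 6U left
rack 1: place 4U, 2U left
rack 2: place 14U, 10U left
rack 2: place 2U, 8U left
rack 3: place 16U, 8U left
rack 3: place 3U, 5U left
rack 4: place 18U, 6U left
rack 5: place 15U, 9U left
rack 6: place 13U, 11U left
rack 7: place 16U, 8U left
rack 8: place 16U, 8U left
rack 9: place 18U, 6U left
rack 10: place 17U, 7U left
rack 11: place 15U, 9U left
rack 12: place 18U, 6U left
rack 13: place 17U, 7U left
13 racks × 24U = 312U; used 220U; unused 92U.

92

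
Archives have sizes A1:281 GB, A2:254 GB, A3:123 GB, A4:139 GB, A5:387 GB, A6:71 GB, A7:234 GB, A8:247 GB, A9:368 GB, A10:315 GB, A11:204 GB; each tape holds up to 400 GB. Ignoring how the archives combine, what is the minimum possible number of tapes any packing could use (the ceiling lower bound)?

7 tapes

Total size = 281 + 254 + 123 + 139 + 387 + 71 + 234 + 247 + 368 + 315 + 204 = 2623 GB.
⌈2623 / 400⌉ = 7.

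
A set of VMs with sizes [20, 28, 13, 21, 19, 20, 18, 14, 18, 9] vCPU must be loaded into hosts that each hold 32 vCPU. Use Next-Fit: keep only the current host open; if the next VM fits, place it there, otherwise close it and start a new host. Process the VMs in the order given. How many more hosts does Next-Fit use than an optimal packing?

Next-Fit: [20] [28] [13] [21] [19] [20] [18,14] [18,9] → 8 hosts.
7 VMs exceed 16 vCPU (half the capacity), and no two of those can share a host, so at least 7 hosts are needed.
An optimal packing achieves that bound: [28] [21,9] [20] [20] [19,13] [18,14] [18] → 7 hosts.
Excess: 8 − 7 = 1.

1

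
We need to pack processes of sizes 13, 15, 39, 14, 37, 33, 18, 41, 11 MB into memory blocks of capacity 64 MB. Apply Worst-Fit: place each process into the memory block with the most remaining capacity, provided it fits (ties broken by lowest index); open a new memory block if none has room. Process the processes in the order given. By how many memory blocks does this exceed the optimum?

Worst-Fit: [13,15,14] [39] [37,11] [33,18] [41] → 5 memory blocks.
Total size 221 MB; any packing needs at least ⌈221/64⌉ = 4 memory blocks.
An optimal packing achieves that bound: [41,18] [39,15] [37,14,13] [33,11] → 4 memory blocks.
Excess: 5 − 4 = 1.

1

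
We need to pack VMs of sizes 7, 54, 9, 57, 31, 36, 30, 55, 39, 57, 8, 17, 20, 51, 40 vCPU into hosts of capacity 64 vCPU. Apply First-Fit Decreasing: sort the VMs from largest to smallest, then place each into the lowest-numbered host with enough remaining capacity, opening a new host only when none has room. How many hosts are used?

9 hosts

Sorted descending: 57, 57, 55, 54, 51, 40, 39, 36, 31, 30, 20, 17, 9, 8, 7.
host 1: place 57 vCPU, 7 vCPU left
host 2: place 57 vCPU, 7 vCPU left
host 3: place 55 vCPU, 9 vCPU left
host 4: place 54 vCPU, 10 vCPU left
host 5: place 51 vCPU, 13 vCPU left
host 6: place 40 vCPU, 24 vCPU left
host 7: place 39 vCPU, 25 vCPU left
host 8: place 36 vCPU, 28 vCPU left
host 9: place 31 vCPU, 33 vCPU left
host 9: place 30 vCPU, 3 vCPU left
host 6: place 20 vCPU, 4 vCPU left
host 7: place 17 vCPU, 8 vCPU left
host 3: place 9 vCPU, 0 vCPU left
host 4: place 8 vCPU, 2 vCPU left
host 1: place 7 vCPU, 0 vCPU left
Final hosts: [57,7] [57] [55,9] [54,8] [51] [40,20] [39,17] [36] [31,30].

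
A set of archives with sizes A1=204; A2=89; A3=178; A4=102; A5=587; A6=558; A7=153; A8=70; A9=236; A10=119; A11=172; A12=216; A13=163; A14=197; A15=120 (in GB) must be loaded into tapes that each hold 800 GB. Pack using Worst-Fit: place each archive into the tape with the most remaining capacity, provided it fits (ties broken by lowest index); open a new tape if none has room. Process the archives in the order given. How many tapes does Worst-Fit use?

5

tape 1: place A1 (204 GB), 596 GB left
tape 1: place A2 (89 GB), 507 GB left
tape 1: place A3 (178 GB), 329 GB left
tape 1: place A4 (102 GB), 227 GB left
tape 2: place A5 (587 GB), 213 GB left
tape 3: place A6 (558 GB), 242 GB left
tape 3: place A7 (153 GB), 89 GB left
tape 1: place A8 (70 GB), 157 GB left
tape 4: place A9 (236 GB), 564 GB left
tape 4: place A10 (119 GB), 445 GB left
tape 4: place A11 (172 GB), 273 GB left
tape 4: place A12 (216 GB), 57 GB left
tape 2: place A13 (163 GB), 50 GB left
tape 5: place A14 (197 GB), 603 GB left
tape 5: place A15 (120 GB), 483 GB left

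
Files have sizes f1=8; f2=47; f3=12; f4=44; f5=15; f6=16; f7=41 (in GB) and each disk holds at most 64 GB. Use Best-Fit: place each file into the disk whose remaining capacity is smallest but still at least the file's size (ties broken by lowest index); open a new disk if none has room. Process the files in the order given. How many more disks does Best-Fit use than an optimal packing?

1

Best-Fit: [8,47] [12,44] [15,16] [41] → 4 disks.
Total size 183 GB; any packing needs at least ⌈183/64⌉ = 3 disks.
An optimal packing achieves that bound: [47,16] [44,15] [41,12,8] → 3 disks.
Excess: 4 − 3 = 1.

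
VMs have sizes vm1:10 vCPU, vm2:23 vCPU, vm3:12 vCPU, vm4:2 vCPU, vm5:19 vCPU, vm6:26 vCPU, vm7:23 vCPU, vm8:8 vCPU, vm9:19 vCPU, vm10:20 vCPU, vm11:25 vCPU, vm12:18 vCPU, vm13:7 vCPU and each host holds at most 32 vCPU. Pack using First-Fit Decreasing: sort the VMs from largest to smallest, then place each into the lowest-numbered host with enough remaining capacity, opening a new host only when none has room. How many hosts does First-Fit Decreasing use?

8

Sorted descending: 26, 25, 23, 23, 20, 19, 19, 18, 12, 10, 8, 7, 2.
26 vCPU → host 1 (remaining 6 vCPU)
25 vCPU → host 2 (remaining 7 vCPU)
23 vCPU → host 3 (remaining 9 vCPU)
23 vCPU → host 4 (remaining 9 vCPU)
20 vCPU → host 5 (remaining 12 vCPU)
19 vCPU → host 6 (remaining 13 vCPU)
19 vCPU → host 7 (remaining 13 vCPU)
18 vCPU → host 8 (remaining 14 vCPU)
12 vCPU → host 5 (remaining 0 vCPU)
10 vCPU → host 6 (remaining 3 vCPU)
8 vCPU → host 3 (remaining 1 vCPU)
7 vCPU → host 2 (remaining 0 vCPU)
2 vCPU → host 1 (remaining 4 vCPU)
Final hosts: [26,2] [25,7] [23,8] [23] [20,12] [19,10] [19] [18].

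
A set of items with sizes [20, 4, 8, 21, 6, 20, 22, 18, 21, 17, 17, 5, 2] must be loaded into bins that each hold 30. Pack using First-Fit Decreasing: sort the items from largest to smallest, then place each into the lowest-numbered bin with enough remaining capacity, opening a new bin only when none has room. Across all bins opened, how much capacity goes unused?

Sorted descending: 22, 21, 21, 20, 20, 18, 17, 17, 8, 6, 5, 4, 2.
Put 22 in bin 1; 8 remain.
Put 21 in bin 2; 9 remain.
Put 21 in bin 3; 9 remain.
Put 20 in bin 4; 10 remain.
Put 20 in bin 5; 10 remain.
Put 18 in bin 6; 12 remain.
Put 17 in bin 7; 13 remain.
Put 17 in bin 8; 13 remain.
Put 8 in bin 1; 0 remain.
Put 6 in bin 2; 3 remain.
Put 5 in bin 3; 4 remain.
Put 4 in bin 3; 0 remain.
Put 2 in bin 2; 1 remain.
8 bins × 30 = 240; used 181; unused 59.

59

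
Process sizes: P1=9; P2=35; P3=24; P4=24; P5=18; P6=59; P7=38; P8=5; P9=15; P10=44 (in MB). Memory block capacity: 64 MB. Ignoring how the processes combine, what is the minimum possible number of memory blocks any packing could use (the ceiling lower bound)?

Total size = 9 + 35 + 24 + 24 + 18 + 59 + 38 + 5 + 15 + 44 = 271 MB.
⌈271 / 64⌉ = 5.

5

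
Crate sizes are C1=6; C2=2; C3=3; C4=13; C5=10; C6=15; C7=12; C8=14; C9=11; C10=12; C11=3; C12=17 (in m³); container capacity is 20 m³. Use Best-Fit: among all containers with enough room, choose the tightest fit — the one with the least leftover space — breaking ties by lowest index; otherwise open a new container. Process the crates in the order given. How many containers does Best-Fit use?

C1 (6 m³) → container 1 (remaining 14 m³)
C2 (2 m³) → container 1 (remaining 12 m³)
C3 (3 m³) → container 1 (remaining 9 m³)
C4 (13 m³) → container 2 (remaining 7 m³)
C5 (10 m³) → container 3 (remaining 10 m³)
C6 (15 m³) → container 4 (remaining 5 m³)
C7 (12 m³) → container 5 (remaining 8 m³)
C8 (14 m³) → container 6 (remaining 6 m³)
C9 (11 m³) → container 7 (remaining 9 m³)
C10 (12 m³) → container 8 (remaining 8 m³)
C11 (3 m³) → container 4 (remaining 2 m³)
C12 (17 m³) → container 9 (remaining 3 m³)

9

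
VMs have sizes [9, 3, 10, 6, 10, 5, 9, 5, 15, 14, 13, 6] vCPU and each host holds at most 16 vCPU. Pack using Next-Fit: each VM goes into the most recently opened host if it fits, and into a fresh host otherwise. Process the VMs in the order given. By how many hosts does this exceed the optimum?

Next-Fit: [9,3] [10,6] [10,5] [9,5] [15] [14] [13] [6] → 8 hosts.
Total size 105 vCPU; any packing needs at least ⌈105/16⌉ = 7 hosts.
An optimal packing achieves that bound: [15] [14] [13,3] [10,6] [10,6] [9,5] [9,5] → 7 hosts.
Excess: 8 − 7 = 1.

1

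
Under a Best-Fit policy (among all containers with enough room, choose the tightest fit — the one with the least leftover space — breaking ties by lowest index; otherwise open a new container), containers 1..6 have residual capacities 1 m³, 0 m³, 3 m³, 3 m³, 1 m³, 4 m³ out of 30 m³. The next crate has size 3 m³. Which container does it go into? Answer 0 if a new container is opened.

Containers with room: container 3 (3 m³), container 4 (3 m³), container 6 (4 m³).
Tightest fit is container 3 with 3 m³ free.

3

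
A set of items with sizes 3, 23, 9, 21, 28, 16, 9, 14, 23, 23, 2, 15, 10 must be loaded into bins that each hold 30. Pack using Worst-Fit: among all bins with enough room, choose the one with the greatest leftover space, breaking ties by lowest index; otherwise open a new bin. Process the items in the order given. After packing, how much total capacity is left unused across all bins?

44

3 → bin 1 (remaining 27)
23 → bin 1 (remaining 4)
9 → bin 2 (remaining 21)
21 → bin 2 (remaining 0)
28 → bin 3 (remaining 2)
16 → bin 4 (remaining 14)
9 → bin 4 (remaining 5)
14 → bin 5 (remaining 16)
23 → bin 6 (remaining 7)
23 → bin 7 (remaining 7)
2 → bin 5 (remaining 14)
15 → bin 8 (remaining 15)
10 → bin 8 (remaining 5)
8 bins × 30 = 240; used 196; unused 44.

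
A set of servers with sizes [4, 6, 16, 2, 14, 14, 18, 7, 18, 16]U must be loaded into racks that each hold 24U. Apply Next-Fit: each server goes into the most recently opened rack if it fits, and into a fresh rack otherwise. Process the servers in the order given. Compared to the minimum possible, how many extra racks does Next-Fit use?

2

Next-Fit: [4,6] [16,2] [14] [14] [18] [7] [18] [16] → 8 racks.
6 servers exceed 12U (half the capacity), and no two of those can share a rack, so at least 6 racks are needed.
An optimal packing achieves that bound: [18,6] [18,4,2] [16,7] [16] [14] [14] → 6 racks.
Excess: 8 − 6 = 2.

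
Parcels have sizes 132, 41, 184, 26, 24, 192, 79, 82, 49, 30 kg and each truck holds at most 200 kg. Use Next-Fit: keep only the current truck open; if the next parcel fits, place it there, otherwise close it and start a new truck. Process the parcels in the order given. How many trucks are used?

Put 132 kg in truck 1; 68 kg remain.
Put 41 kg in truck 1; 27 kg remain.
Put 184 kg in truck 2; 16 kg remain.
Put 26 kg in truck 3; 174 kg remain.
Put 24 kg in truck 3; 150 kg remain.
Put 192 kg in truck 4; 8 kg remain.
Put 79 kg in truck 5; 121 kg remain.
Put 82 kg in truck 5; 39 kg remain.
Put 49 kg in truck 6; 151 kg remain.
Put 30 kg in truck 6; 121 kg remain.
Final trucks: [132,41] [184] [26,24] [192] [79,82] [49,30].

6 trucks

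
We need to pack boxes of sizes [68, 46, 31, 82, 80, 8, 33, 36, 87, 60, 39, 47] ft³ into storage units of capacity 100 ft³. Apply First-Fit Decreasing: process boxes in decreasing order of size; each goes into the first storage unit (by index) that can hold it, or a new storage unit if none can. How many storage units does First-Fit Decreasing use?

Sorted descending: 87, 82, 80, 68, 60, 47, 46, 39, 36, 33, 31, 8.
Put 87 ft³ in storage unit 1; 13 ft³ remain.
Put 82 ft³ in storage unit 2; 18 ft³ remain.
Put 80 ft³ in storage unit 3; 20 ft³ remain.
Put 68 ft³ in storage unit 4; 32 ft³ remain.
Put 60 ft³ in storage unit 5; 40 ft³ remain.
Put 47 ft³ in storage unit 6; 53 ft³ remain.
Put 46 ft³ in storage unit 6; 7 ft³ remain.
Put 39 ft³ in storage unit 5; 1 ft³ remain.
Put 36 ft³ in storage unit 7; 64 ft³ remain.
Put 33 ft³ in storage unit 7; 31 ft³ remain.
Put 31 ft³ in storage unit 4; 1 ft³ remain.
Put 8 ft³ in storage unit 1; 5 ft³ remain.

7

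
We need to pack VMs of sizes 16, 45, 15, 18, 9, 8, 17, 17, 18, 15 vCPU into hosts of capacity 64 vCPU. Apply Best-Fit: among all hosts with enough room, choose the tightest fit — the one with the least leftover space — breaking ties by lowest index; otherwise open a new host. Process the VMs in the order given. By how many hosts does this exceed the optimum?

Best-Fit: [16,45] [15,18,9,8] [17,17,18] [15] → 4 hosts.
Total size 178 vCPU; any packing needs at least ⌈178/64⌉ = 3 hosts.
An optimal packing achieves that bound: [45,18] [18,17,17,9] [16,15,15,8] → 3 hosts.
Excess: 4 − 3 = 1.

1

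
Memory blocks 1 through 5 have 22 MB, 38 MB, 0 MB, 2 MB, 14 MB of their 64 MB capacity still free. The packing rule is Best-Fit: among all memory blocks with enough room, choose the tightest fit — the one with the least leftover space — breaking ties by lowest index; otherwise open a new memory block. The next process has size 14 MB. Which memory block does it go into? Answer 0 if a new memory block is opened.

Memory blocks with room: memory block 1 (22 MB), memory block 2 (38 MB), memory block 5 (14 MB).
Tightest fit is memory block 5 with 14 MB free.

5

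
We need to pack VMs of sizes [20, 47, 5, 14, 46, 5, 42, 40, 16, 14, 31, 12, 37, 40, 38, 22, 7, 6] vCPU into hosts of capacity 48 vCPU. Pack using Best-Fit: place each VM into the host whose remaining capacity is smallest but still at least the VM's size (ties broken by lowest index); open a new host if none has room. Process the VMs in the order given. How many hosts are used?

11

20 vCPU → host 1 (remaining 28 vCPU)
47 vCPU → host 2 (remaining 1 vCPU)
5 vCPU → host 1 (remaining 23 vCPU)
14 vCPU → host 1 (remaining 9 vCPU)
46 vCPU → host 3 (remaining 2 vCPU)
5 vCPU → host 1 (remaining 4 vCPU)
42 vCPU → host 4 (remaining 6 vCPU)
40 vCPU → host 5 (remaining 8 vCPU)
16 vCPU → host 6 (remaining 32 vCPU)
14 vCPU → host 6 (remaining 18 vCPU)
31 vCPU → host 7 (remaining 17 vCPU)
12 vCPU → host 7 (remaining 5 vCPU)
37 vCPU → host 8 (remaining 11 vCPU)
40 vCPU → host 9 (remaining 8 vCPU)
38 vCPU → host 10 (remaining 10 vCPU)
22 vCPU → host 11 (remaining 26 vCPU)
7 vCPU → host 5 (remaining 1 vCPU)
6 vCPU → host 4 (remaining 0 vCPU)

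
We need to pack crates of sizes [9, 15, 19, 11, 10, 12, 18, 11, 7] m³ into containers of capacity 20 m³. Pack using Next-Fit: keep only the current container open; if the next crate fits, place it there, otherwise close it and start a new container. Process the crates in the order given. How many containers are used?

container 1: place 9 m³, 11 m³ left
container 2: place 15 m³, 5 m³ left
container 3: place 19 m³, 1 m³ left
container 4: place 11 m³, 9 m³ left
container 5: place 10 m³, 10 m³ left
container 6: place 12 m³, 8 m³ left
container 7: place 18 m³, 2 m³ left
container 8: place 11 m³, 9 m³ left
container 8: place 7 m³, 2 m³ left

8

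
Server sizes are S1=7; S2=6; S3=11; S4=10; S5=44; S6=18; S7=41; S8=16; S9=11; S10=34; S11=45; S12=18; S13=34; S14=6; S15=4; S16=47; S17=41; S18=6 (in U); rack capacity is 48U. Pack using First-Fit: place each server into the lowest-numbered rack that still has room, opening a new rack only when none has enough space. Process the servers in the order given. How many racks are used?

10 racks

Put S1 (7U) in rack 1; 41U remain.
Put S2 (6U) in rack 1; 35U remain.
Put S3 (11U) in rack 1; 24U remain.
Put S4 (10U) in rack 1; 14U remain.
Put S5 (44U) in rack 2; 4U remain.
Put S6 (18U) in rack 3; 30U remain.
Put S7 (41U) in rack 4; 7U remain.
Put S8 (16U) in rack 3; 14U remain.
Put S9 (11U) in rack 1; 3U remain.
Put S10 (34U) in rack 5; 14U remain.
Put S11 (45U) in rack 6; 3U remain.
Put S12 (18U) in rack 7; 30U remain.
Put S13 (34U) in rack 8; 14U remain.
Put S14 (6U) in rack 3; 8U remain.
Put S15 (4U) in rack 2; 0U remain.
Put S16 (47U) in rack 9; 1U remain.
Put S17 (41U) in rack 10; 7U remain.
Put S18 (6U) in rack 3; 2U remain.
Final racks: [7,6,11,10,11] [44,4] [18,16,6,6] [41] [34] [45] [18] [34] [47] [41].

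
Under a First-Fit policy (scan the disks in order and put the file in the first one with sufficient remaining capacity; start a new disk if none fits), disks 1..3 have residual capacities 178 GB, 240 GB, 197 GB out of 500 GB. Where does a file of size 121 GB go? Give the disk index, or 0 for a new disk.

Disks with room: disk 1 (178 GB), disk 2 (240 GB), disk 3 (197 GB).
The first with room is disk 1.

1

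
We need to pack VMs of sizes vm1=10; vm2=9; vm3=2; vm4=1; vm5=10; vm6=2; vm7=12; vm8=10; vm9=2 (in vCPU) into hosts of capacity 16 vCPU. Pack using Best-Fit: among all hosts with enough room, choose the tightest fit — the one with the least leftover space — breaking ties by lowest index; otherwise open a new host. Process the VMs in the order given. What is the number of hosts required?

host 1: place vm1 (10 vCPU), 6 vCPU left
host 2: place vm2 (9 vCPU), 7 vCPU left
host 1: place vm3 (2 vCPU), 4 vCPU left
host 1: place vm4 (1 vCPU), 3 vCPU left
host 3: place vm5 (10 vCPU), 6 vCPU left
host 1: place vm6 (2 vCPU), 1 vCPU left
host 4: place vm7 (12 vCPU), 4 vCPU left
host 5: place vm8 (10 vCPU), 6 vCPU left
host 4: place vm9 (2 vCPU), 2 vCPU left

5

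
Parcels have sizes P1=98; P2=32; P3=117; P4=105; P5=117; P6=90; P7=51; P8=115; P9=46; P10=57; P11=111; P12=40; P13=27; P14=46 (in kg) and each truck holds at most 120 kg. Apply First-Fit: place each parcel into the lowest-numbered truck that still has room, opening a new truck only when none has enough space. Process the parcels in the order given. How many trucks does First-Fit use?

10 trucks

P1 (98 kg) → truck 1 (remaining 22 kg)
P2 (32 kg) → truck 2 (remaining 88 kg)
P3 (117 kg) → truck 3 (remaining 3 kg)
P4 (105 kg) → truck 4 (remaining 15 kg)
P5 (117 kg) → truck 5 (remaining 3 kg)
P6 (90 kg) → truck 6 (remaining 30 kg)
P7 (51 kg) → truck 2 (remaining 37 kg)
P8 (115 kg) → truck 7 (remaining 5 kg)
P9 (46 kg) → truck 8 (remaining 74 kg)
P10 (57 kg) → truck 8 (remaining 17 kg)
P11 (111 kg) → truck 9 (remaining 9 kg)
P12 (40 kg) → truck 10 (remaining 80 kg)
P13 (27 kg) → truck 2 (remaining 10 kg)
P14 (46 kg) → truck 10 (remaining 34 kg)
Final trucks: [98] [32,51,27] [117] [105] [117] [90] [115] [46,57] [111] [40,46].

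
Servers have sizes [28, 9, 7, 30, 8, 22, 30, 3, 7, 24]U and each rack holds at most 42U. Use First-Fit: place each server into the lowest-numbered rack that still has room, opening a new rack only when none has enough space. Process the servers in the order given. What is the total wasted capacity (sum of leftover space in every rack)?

Put 28U in rack 1; 14U remain.
Put 9U in rack 1; 5U remain.
Put 7U in rack 2; 35U remain.
Put 30U in rack 2; 5U remain.
Put 8U in rack 3; 34U remain.
Put 22U in rack 3; 12U remain.
Put 30U in rack 4; 12U remain.
Put 3U in rack 1; 2U remain.
Put 7U in rack 3; 5U remain.
Put 24U in rack 5; 18U remain.
5 racks × 42U = 210U; used 168U; unused 42U.

42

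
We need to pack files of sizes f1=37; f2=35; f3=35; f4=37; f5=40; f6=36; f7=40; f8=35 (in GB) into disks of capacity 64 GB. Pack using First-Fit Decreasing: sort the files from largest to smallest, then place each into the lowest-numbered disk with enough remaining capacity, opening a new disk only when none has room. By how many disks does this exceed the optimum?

First-Fit Decreasing: [40] [40] [37] [37] [36] [35] [35] [35] → 8 disks.
8 files exceed 32 GB (half the capacity), and no two of those can share a disk, so at least 8 disks are needed.
So 8 is already optimal.

0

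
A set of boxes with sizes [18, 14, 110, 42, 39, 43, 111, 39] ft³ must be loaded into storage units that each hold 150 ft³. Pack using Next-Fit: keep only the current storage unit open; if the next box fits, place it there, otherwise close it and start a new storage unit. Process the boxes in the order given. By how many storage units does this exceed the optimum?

0

Next-Fit: [18,14,110] [42,39,43] [111,39] → 3 storage units.
Total size 416 ft³; any packing needs at least ⌈416/150⌉ = 3 storage units.
So 3 is already optimal.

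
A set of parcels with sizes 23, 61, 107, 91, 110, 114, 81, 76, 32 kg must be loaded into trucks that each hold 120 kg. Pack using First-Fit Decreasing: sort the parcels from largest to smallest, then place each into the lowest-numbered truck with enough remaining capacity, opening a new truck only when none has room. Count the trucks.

Sorted descending: 114, 110, 107, 91, 81, 76, 61, 32, 23.
Put 114 kg in truck 1; 6 kg remain.
Put 110 kg in truck 2; 10 kg remain.
Put 107 kg in truck 3; 13 kg remain.
Put 91 kg in truck 4; 29 kg remain.
Put 81 kg in truck 5; 39 kg remain.
Put 76 kg in truck 6; 44 kg remain.
Put 61 kg in truck 7; 59 kg remain.
Put 32 kg in truck 5; 7 kg remain.
Put 23 kg in truck 4; 6 kg remain.
Final trucks: [114] [110] [107] [91,23] [81,32] [76] [61].

7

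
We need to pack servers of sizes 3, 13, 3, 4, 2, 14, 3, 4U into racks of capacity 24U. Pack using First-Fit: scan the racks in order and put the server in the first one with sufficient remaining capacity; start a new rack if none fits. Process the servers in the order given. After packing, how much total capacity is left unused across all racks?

rack 1: place 3U, 21U left
rack 1: place 13U, 8U left
rack 1: place 3U, 5U left
rack 1: place 4U, 1U left
rack 2: place 2U, 22U left
rack 2: place 14U, 8U left
rack 2: place 3U, 5U left
rack 2: place 4U, 1U left
2 racks × 24U = 48U; used 46U; unused 2U.

2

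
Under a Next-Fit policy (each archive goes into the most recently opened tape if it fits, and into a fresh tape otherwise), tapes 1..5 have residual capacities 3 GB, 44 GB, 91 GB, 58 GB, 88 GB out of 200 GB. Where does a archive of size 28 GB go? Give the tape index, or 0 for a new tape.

5

Next-Fit only looks at tape 5, which has 88 GB free.
28 GB fits there.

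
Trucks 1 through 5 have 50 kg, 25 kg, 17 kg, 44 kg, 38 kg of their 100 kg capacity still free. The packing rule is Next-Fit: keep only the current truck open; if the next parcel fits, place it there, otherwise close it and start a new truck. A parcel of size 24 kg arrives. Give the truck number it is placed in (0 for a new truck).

Next-Fit only looks at truck 5, which has 38 kg free.
24 kg fits there.

5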